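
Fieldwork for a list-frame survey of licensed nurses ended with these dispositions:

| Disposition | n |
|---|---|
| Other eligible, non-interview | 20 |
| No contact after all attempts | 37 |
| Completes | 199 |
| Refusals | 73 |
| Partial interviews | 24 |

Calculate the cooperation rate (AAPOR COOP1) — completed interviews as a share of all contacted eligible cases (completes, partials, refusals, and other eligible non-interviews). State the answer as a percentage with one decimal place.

Numerator = 199
Denominator = 199 + 24 + 73 + 20 = 316
COOP1 = 199 / 316 = 0.6297

63.0%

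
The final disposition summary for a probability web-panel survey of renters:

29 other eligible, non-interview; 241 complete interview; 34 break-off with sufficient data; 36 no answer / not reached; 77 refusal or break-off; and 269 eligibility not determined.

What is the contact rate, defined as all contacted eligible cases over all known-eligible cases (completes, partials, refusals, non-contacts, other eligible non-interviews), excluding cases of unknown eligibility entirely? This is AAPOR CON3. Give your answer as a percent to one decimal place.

Num: 241 + 34 + 77 + 29 = 381
Denom: 241 + 34 + 77 + 36 + 29 = 417
CON3 = 381 / 417 = 0.9137

91.4%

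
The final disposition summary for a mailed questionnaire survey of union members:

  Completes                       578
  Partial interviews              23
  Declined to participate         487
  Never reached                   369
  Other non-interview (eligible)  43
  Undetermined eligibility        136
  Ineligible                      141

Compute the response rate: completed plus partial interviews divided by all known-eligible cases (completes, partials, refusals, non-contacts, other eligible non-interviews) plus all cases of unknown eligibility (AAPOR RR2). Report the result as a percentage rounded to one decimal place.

Top → 578 + 23 = 601
Denom → 578 + 23 + 487 + 369 + 43 + 136 = 1636
RR2 = 601 / 1636 = 0.3674

36.7%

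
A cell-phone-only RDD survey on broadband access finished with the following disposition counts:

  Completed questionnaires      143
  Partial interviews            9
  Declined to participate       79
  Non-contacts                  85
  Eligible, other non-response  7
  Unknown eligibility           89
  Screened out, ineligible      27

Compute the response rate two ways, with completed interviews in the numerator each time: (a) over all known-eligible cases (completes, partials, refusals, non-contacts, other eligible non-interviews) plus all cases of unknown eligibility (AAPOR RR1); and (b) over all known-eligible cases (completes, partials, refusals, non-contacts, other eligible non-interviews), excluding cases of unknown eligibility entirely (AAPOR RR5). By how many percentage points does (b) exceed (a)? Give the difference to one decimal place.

9.6

Num = 143
Base = 143 + 9 + 79 + 85 + 7 + 89 = 412
RR1 = 143 / 412 = 0.3471
Base = 143 + 9 + 79 + 85 + 7 = 323
RR5 = 143 / 323 = 0.4427
Difference = 44.27 − 34.71 = 9.56 percentage points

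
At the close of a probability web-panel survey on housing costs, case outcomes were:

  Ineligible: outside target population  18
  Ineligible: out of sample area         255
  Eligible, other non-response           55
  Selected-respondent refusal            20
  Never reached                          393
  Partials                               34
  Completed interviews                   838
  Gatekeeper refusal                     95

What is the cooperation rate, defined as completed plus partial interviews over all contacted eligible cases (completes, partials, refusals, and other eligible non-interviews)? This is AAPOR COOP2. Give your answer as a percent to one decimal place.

83.7%

Refusals = 95 + 20 = 115
Screened out, ineligible = 18 + 255 = 273
Numerator: 838 + 34 = 872
Denominator: 838 + 34 + 115 + 55 = 1042
COOP2 = 872 / 1042 = 0.8369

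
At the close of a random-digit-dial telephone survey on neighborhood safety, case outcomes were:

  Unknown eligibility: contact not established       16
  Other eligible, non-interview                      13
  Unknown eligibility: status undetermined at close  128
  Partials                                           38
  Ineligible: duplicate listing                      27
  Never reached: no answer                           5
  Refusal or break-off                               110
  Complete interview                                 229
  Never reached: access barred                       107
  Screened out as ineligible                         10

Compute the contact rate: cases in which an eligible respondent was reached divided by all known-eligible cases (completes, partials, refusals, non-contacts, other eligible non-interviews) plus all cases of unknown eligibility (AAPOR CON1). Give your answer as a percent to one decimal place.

60.4%

Never reached = 5 + 107 = 112
Eligibility not determined = 16 + 128 = 144
Screened out, ineligible = 10 + 27 = 37
Top → 229 + 38 + 110 + 13 = 390
Denominator → 229 + 38 + 110 + 112 + 13 + 144 = 646
CON1 = 390 / 646 = 0.6037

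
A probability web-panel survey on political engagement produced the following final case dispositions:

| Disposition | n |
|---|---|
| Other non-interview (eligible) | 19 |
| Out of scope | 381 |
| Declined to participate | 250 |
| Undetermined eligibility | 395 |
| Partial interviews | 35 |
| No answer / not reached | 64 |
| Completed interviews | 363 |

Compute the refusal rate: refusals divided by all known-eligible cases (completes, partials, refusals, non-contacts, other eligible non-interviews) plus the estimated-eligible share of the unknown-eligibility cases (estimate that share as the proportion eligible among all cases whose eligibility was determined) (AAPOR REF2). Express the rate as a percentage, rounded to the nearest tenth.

Top: 250
Known eligible: 363 + 35 + 250 + 64 + 19 = 731
e = 731 / (731 + 381) = 731 / 1112 = 0.6574
Estimated eligible among unknowns: 0.6574 × 395 = 259.67
Base: 731 + 259.67 = 990.67
REF2 = 250 / 990.67 = 0.2524

25.2%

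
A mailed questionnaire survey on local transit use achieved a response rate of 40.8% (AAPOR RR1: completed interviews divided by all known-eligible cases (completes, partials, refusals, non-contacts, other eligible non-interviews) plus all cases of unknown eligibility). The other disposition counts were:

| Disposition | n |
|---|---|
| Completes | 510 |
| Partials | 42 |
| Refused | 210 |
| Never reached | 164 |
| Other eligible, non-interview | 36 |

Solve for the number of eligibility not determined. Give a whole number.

288

RR1 = 510 / D = 0.408
D = 510 / 0.408 = 1250.0
Rest of base = 962
eligibility not determined = 1250.0 − 962 ≈ 288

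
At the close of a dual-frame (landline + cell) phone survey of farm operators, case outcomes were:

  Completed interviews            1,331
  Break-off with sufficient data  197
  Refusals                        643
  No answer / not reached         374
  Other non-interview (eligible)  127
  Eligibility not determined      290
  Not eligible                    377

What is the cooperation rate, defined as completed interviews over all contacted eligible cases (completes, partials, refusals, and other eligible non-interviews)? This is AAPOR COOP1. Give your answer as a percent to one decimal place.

57.9%

Top → 1331
Base → 1331 + 197 + 643 + 127 = 2298
COOP1 = 1331 / 2298 = 0.5792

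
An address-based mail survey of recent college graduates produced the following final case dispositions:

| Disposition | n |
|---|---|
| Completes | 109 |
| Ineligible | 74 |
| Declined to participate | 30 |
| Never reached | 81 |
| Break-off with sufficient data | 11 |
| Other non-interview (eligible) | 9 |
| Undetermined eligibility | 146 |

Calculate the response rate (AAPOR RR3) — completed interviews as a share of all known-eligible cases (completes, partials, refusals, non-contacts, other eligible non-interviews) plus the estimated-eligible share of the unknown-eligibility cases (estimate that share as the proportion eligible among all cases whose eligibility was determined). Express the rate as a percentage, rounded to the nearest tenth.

Numerator = 109
Eligible (known) = 109 + 11 + 30 + 81 + 9 = 240
e = 240 / (240 + 74) = 240 / 314 = 0.7643
Estimated eligible among unknowns = 0.7643 × 146 = 111.59
Denom = 240 + 111.59 = 351.59
RR3 = 109 / 351.59 = 0.3100

31.0%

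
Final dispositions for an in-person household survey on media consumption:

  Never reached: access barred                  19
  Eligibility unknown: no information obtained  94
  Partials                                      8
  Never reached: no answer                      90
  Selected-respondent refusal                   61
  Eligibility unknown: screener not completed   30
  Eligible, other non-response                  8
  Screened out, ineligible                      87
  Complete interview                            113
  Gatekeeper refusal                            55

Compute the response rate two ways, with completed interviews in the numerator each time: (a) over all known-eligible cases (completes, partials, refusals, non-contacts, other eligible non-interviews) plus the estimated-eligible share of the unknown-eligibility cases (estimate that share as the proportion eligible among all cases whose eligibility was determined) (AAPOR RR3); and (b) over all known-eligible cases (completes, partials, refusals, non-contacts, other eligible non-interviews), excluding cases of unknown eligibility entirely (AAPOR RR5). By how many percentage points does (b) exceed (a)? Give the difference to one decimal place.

7.0

Refusals = 55 + 61 = 116
Non-contacts = 90 + 19 = 109
Unknown eligibility = 30 + 94 = 124
Numerator → 113
Known eligible → 113 + 8 + 116 + 109 + 8 = 354
e = 354 / (354 + 87) = 354 / 441 = 0.8027
e × U → 0.8027 × 124 = 99.53
Denom → 354 + 99.53 = 453.53
RR3 = 113 / 453.53 = 0.2492
Denom → 113 + 8 + 116 + 109 + 8 = 354
RR5 = 113 / 354 = 0.3192
Difference = 31.92 − 24.92 = 7.00 percentage points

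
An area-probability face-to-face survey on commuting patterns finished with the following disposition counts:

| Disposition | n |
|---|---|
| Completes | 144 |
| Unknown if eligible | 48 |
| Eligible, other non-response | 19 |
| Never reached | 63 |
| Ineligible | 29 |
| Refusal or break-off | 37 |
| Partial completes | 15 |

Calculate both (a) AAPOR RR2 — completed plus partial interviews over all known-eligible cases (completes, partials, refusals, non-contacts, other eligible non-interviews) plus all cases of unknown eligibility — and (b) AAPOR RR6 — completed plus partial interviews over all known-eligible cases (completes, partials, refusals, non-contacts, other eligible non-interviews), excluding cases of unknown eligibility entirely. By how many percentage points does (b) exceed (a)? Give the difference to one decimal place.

8.4

Top: 144 + 15 = 159
Denominator: 144 + 15 + 37 + 63 + 19 + 48 = 326
RR2 = 159 / 326 = 0.4877
Denominator: 144 + 15 + 37 + 63 + 19 = 278
RR6 = 159 / 278 = 0.5719
Difference = 57.19 − 48.77 = 8.42 percentage points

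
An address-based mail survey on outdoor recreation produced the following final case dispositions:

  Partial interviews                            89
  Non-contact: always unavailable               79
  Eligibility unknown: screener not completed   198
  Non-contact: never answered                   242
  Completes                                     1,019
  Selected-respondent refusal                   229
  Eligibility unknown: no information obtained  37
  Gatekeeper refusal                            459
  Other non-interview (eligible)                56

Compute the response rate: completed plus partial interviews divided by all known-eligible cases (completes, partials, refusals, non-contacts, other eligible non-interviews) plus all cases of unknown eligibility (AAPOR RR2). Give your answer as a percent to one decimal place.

46.0%

Declined to participate = 459 + 229 = 688
Never reached = 242 + 79 = 321
Unknown if eligible = 198 + 37 = 235
Top: 1019 + 89 = 1108
Denominator: 1019 + 89 + 688 + 321 + 56 + 235 = 2408
RR2 = 1108 / 2408 = 0.4601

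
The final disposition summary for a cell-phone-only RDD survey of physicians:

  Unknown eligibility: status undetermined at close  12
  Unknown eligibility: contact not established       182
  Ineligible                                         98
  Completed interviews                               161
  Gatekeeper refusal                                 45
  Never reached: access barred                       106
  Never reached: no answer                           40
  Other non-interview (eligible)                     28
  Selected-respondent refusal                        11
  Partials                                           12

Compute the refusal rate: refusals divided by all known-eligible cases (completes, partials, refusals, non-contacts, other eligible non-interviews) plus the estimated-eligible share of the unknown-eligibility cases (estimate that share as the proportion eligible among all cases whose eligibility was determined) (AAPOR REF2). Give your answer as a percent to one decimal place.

10.0%

Refusal or break-off = 45 + 11 = 56
Non-contacts = 40 + 106 = 146
Eligibility not determined = 182 + 12 = 194
Top → 56
Determined eligible → 161 + 12 + 56 + 146 + 28 = 403
e = 403 / (403 + 98) = 403 / 501 = 0.8044
Estimated eligible among unknowns → 0.8044 × 194 = 156.05
Base → 403 + 156.05 = 559.05
REF2 = 56 / 559.05 = 0.1002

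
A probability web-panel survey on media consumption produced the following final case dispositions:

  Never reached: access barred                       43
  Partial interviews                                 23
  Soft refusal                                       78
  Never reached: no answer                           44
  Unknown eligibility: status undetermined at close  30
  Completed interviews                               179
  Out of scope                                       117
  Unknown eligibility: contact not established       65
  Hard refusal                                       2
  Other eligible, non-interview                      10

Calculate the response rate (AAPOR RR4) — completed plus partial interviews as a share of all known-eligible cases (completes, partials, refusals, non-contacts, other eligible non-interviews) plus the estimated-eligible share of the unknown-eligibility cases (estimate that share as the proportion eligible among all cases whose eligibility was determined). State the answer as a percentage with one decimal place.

Refusal or break-off = 2 + 78 = 80
No contact after all attempts = 44 + 43 = 87
Undetermined eligibility = 65 + 30 = 95
Numerator: 179 + 23 = 202
Determined eligible: 179 + 23 + 80 + 87 + 10 = 379
e = 379 / (379 + 117) = 379 / 496 = 0.7641
e × U: 0.7641 × 95 = 72.59
Denom: 379 + 72.59 = 451.59
RR4 = 202 / 451.59 = 0.4473

44.7%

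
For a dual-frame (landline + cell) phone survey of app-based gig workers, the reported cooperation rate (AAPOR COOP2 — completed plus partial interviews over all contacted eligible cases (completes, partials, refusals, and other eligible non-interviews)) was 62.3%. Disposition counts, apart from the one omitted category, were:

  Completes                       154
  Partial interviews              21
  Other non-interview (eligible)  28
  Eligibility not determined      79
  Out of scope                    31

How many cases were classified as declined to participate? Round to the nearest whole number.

Num: 154 + 21 = 175
COOP2 = 175 / D = 0.623
D = 175 / 0.623 = 280.9
Other denominator terms total 203
declined to participate = 280.9 − 203 ≈ 78

78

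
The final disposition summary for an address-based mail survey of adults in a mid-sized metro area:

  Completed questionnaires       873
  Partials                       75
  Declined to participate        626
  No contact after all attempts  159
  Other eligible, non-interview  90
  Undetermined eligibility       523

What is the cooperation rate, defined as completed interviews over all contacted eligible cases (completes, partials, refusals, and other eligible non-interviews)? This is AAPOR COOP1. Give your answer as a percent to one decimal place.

52.5%

Numerator = 873
Denom = 873 + 75 + 626 + 90 = 1664
COOP1 = 873 / 1664 = 0.5246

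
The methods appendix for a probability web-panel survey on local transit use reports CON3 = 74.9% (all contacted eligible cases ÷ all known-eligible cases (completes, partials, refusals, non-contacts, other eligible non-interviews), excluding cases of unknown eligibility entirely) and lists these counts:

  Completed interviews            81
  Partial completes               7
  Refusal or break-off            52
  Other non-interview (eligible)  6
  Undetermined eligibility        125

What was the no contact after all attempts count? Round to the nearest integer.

Numerator: 81 + 7 + 52 + 6 = 146
CON3 = 146 / D = 0.749
D = 146 / 0.749 = 194.9
Remaining denominator categories sum to 146
no contact after all attempts = 194.9 − 146 ≈ 49

49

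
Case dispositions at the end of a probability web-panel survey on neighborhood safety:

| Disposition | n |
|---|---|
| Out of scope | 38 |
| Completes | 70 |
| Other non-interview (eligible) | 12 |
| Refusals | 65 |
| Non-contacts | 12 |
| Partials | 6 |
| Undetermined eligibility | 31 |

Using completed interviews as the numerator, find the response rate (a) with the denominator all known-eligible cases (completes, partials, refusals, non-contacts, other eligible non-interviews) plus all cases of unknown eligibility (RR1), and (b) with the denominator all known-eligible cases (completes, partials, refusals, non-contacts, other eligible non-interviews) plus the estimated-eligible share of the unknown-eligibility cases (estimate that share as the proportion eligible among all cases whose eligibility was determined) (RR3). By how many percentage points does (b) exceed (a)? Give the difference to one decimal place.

Num: 70
Base: 70 + 6 + 65 + 12 + 12 + 31 = 196
RR1 = 70 / 196 = 0.3571
Known eligible: 70 + 6 + 65 + 12 + 12 = 165
e = 165 / (165 + 38) = 165 / 203 = 0.8128
Eligible share of unknowns: 0.8128 × 31 = 25.20
Base: 165 + 25.20 = 190.20
RR3 = 70 / 190.20 = 0.3680
Difference = 36.80 − 35.71 = 1.09 percentage points

1.1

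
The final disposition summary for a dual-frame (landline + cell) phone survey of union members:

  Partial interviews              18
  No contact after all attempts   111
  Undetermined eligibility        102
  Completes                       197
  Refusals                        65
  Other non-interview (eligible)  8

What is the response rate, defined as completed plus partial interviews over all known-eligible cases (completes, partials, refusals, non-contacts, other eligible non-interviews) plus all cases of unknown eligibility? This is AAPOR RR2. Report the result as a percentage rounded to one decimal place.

Numerator: 197 + 18 = 215
Denom: 197 + 18 + 65 + 111 + 8 + 102 = 501
RR2 = 215 / 501 = 0.4291

42.9%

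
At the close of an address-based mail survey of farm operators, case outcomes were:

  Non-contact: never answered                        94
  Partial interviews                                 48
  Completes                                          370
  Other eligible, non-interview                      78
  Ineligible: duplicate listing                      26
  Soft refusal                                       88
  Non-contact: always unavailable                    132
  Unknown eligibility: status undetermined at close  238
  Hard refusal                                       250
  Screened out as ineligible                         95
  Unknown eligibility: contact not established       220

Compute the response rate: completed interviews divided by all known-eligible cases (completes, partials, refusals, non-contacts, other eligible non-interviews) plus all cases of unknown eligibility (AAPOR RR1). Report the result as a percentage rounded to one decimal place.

Declined to participate = 250 + 88 = 338
No contact after all attempts = 94 + 132 = 226
Eligibility not determined = 220 + 238 = 458
Out of scope = 95 + 26 = 121
Num = 370
Denominator = 370 + 48 + 338 + 226 + 78 + 458 = 1518
RR1 = 370 / 1518 = 0.2437

24.4%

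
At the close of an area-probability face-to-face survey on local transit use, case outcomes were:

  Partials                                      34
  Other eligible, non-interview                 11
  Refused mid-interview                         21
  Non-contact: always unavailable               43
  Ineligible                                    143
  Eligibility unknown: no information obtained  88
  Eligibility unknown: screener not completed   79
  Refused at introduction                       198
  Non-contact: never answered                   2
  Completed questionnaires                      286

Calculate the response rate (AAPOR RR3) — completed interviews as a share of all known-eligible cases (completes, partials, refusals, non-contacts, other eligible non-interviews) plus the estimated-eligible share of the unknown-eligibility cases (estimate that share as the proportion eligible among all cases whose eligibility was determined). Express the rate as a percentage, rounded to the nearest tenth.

39.2%

Refused = 198 + 21 = 219
Non-contacts = 2 + 43 = 45
Eligibility not determined = 79 + 88 = 167
Top = 286
Known eligible = 286 + 34 + 219 + 45 + 11 = 595
e = 595 / (595 + 143) = 595 / 738 = 0.8062
Estimated eligible among unknowns = 0.8062 × 167 = 134.64
Base = 595 + 134.64 = 729.64
RR3 = 286 / 729.64 = 0.3920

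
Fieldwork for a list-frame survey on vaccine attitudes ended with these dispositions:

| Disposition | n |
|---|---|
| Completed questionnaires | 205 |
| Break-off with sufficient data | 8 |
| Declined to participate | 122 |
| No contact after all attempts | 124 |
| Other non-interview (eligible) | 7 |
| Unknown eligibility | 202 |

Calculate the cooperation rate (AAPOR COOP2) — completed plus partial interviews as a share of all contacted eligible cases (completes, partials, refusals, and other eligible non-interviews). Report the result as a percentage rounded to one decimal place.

62.3%

Num = 205 + 8 = 213
Denom = 205 + 8 + 122 + 7 = 342
COOP2 = 213 / 342 = 0.6228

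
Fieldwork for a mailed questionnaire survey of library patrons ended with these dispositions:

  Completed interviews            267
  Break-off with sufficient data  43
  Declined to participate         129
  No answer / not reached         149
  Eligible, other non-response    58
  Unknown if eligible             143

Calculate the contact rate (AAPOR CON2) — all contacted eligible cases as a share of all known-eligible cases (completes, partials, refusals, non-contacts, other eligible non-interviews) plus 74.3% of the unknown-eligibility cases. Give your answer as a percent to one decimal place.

66.1%

Numerator → 267 + 43 + 129 + 58 = 497
Known eligible → 267 + 43 + 129 + 149 + 58 = 646
Eligible share of unknowns → 0.7430 × 143 = 106.25
Denom → 646 + 106.25 = 752.25
CON2 = 497 / 752.25 = 0.6607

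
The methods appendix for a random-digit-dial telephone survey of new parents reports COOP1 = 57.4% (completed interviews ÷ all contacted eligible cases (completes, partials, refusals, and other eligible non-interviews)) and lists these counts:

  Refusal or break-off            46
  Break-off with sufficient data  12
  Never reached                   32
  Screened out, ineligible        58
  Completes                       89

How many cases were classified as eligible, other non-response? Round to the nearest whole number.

8

COOP1 = 89 / D = 0.574
D = 89 / 0.574 = 155.1
Rest of base = 147
eligible, other non-response = 155.1 − 147 ≈ 8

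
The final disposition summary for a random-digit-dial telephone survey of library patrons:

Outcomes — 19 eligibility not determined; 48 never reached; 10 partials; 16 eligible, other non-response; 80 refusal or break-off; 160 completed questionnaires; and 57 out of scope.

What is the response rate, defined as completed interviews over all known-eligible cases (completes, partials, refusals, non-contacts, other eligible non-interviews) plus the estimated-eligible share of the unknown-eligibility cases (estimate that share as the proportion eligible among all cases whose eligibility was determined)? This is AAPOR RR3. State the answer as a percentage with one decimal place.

48.5%

Top: 160
Eligible (known): 160 + 10 + 80 + 48 + 16 = 314
e = 314 / (314 + 57) = 314 / 371 = 0.8464
Eligible share of unknowns: 0.8464 × 19 = 16.08
Base: 314 + 16.08 = 330.08
RR3 = 160 / 330.08 = 0.4847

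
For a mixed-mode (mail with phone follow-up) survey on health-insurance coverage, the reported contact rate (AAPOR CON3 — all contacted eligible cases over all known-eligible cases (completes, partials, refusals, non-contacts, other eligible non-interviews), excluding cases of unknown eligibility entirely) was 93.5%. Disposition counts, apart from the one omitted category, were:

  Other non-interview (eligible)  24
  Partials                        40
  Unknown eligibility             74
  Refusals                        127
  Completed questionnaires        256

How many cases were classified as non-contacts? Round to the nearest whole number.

Numerator → 256 + 40 + 127 + 24 = 447
CON3 = 447 / D = 0.935
D = 447 / 0.935 = 478.1
Other denominator terms total 447
non-contacts = 478.1 − 447 ≈ 31

31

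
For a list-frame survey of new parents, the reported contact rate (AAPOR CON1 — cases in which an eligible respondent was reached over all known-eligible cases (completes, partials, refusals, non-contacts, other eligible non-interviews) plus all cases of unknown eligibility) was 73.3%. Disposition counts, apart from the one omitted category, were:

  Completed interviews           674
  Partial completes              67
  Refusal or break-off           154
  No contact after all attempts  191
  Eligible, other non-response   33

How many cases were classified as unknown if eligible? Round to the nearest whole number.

147

Top → 674 + 67 + 154 + 33 = 928
CON1 = 928 / D = 0.733
D = 928 / 0.733 = 1266.0
Remaining denominator categories sum to 1119
unknown if eligible = 1266.0 − 1119 ≈ 147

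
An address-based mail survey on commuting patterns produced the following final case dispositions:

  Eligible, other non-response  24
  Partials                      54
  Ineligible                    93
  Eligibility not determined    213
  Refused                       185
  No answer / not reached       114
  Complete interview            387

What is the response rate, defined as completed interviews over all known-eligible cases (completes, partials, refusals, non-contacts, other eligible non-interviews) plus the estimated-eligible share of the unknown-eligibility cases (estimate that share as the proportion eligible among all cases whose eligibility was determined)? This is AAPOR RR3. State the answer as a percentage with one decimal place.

40.6%

Top → 387
Known eligible → 387 + 54 + 185 + 114 + 24 = 764
e = 764 / (764 + 93) = 764 / 857 = 0.8915
Estimated eligible among unknowns → 0.8915 × 213 = 189.89
Base → 764 + 189.89 = 953.89
RR3 = 387 / 953.89 = 0.4057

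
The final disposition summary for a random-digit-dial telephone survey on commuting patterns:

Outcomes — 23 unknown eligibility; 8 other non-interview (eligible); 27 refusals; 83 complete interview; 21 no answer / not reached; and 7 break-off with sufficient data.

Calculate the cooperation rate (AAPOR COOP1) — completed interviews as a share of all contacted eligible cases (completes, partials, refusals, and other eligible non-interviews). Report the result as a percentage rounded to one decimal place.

Top: 83
Base: 83 + 7 + 27 + 8 = 125
COOP1 = 83 / 125 = 0.6640

66.4%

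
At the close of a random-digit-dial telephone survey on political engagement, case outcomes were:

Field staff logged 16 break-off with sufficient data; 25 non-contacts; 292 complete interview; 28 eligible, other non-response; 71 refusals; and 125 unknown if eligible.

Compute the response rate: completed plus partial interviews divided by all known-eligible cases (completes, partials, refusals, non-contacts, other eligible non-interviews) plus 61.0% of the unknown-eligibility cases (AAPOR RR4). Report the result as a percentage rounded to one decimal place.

Top → 292 + 16 = 308
Determined eligible → 292 + 16 + 71 + 25 + 28 = 432
e × U → 0.6100 × 125 = 76.25
Denominator → 432 + 76.25 = 508.25
RR4 = 308 / 508.25 = 0.6060

60.6%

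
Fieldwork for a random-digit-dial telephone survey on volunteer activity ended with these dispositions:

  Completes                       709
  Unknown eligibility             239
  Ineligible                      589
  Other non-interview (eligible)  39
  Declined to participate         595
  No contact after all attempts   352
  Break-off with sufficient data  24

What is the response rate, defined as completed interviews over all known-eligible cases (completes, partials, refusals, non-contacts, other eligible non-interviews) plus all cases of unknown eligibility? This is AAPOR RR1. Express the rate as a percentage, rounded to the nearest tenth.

Numerator = 709
Denom = 709 + 24 + 595 + 352 + 39 + 239 = 1958
RR1 = 709 / 1958 = 0.3621

36.2%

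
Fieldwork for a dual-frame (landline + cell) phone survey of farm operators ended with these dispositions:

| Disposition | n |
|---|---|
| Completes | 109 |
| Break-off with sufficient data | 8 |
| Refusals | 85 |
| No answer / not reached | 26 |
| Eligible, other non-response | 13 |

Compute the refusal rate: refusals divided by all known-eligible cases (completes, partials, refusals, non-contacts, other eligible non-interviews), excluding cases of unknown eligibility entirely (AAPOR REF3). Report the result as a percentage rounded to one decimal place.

Num → 85
Denom → 109 + 8 + 85 + 26 + 13 = 241
REF3 = 85 / 241 = 0.3527

35.3%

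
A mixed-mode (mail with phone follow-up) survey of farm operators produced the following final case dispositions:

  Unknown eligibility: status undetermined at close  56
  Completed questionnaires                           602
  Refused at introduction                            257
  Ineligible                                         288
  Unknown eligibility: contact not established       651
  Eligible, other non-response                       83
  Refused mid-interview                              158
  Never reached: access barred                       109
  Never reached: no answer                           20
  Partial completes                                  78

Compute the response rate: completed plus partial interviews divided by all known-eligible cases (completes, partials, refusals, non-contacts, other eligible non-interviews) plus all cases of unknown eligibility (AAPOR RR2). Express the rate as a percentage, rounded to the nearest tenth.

Declined to participate = 257 + 158 = 415
No contact after all attempts = 20 + 109 = 129
Unknown if eligible = 651 + 56 = 707
Numerator = 602 + 78 = 680
Denom = 602 + 78 + 415 + 129 + 83 + 707 = 2014
RR2 = 680 / 2014 = 0.3376

33.8%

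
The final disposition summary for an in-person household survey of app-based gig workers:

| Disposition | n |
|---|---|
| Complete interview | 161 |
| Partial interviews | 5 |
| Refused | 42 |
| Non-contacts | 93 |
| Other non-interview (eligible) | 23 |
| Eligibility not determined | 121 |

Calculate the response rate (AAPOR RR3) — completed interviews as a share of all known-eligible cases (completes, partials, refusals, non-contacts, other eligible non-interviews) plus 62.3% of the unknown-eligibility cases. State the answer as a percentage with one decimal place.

40.3%

Top: 161
Determined eligible: 161 + 5 + 42 + 93 + 23 = 324
Eligible share of unknowns: 0.6230 × 121 = 75.38
Denom: 324 + 75.38 = 399.38
RR3 = 161 / 399.38 = 0.4031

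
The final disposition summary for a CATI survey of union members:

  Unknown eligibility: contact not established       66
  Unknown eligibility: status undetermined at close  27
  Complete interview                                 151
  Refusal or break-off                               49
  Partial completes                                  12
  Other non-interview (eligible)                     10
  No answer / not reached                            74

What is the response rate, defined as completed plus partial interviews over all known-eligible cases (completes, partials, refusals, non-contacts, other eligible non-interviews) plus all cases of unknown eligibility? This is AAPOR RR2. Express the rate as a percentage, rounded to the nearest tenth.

41.9%

Undetermined eligibility = 66 + 27 = 93
Top = 151 + 12 = 163
Base = 151 + 12 + 49 + 74 + 10 + 93 = 389
RR2 = 163 / 389 = 0.4190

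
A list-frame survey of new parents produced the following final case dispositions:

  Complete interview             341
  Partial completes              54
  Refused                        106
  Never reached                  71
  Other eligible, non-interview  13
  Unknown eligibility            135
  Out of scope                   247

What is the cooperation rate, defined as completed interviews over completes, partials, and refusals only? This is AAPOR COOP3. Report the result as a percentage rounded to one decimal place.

68.1%

Num = 341
Denom = 341 + 54 + 106 = 501
COOP3 = 341 / 501 = 0.6806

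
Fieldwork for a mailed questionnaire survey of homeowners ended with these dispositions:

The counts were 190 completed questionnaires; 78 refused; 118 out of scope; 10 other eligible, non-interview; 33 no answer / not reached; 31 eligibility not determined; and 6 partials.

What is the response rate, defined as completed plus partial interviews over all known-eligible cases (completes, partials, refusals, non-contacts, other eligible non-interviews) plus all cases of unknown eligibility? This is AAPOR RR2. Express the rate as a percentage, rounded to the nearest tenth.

Num → 190 + 6 = 196
Denominator → 190 + 6 + 78 + 33 + 10 + 31 = 348
RR2 = 196 / 348 = 0.5632

56.3%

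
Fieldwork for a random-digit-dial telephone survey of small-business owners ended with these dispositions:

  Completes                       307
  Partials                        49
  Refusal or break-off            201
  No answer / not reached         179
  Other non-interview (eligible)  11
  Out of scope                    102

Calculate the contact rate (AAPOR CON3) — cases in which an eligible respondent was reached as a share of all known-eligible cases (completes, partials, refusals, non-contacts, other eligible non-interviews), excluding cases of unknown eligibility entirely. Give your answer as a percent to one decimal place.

Top → 307 + 49 + 201 + 11 = 568
Denom → 307 + 49 + 201 + 179 + 11 = 747
CON3 = 568 / 747 = 0.7604

76.0%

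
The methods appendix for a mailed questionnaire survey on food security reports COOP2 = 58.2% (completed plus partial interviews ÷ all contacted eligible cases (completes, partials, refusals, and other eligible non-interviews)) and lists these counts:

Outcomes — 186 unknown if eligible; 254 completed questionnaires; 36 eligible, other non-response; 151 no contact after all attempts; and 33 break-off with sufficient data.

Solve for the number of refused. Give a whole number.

170

Num: 254 + 33 = 287
COOP2 = 287 / D = 0.582
D = 287 / 0.582 = 493.1
Rest of base = 323
refused = 493.1 − 323 ≈ 170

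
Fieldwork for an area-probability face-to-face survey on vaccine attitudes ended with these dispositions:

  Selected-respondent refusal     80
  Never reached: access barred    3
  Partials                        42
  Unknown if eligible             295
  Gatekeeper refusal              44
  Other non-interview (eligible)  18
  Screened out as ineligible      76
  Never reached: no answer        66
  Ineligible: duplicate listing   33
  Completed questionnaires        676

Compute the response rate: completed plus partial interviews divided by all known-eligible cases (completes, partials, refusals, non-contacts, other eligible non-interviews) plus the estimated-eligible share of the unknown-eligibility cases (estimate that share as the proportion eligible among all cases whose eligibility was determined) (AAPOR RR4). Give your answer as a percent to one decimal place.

Refusal or break-off = 44 + 80 = 124
Never reached = 66 + 3 = 69
Not eligible = 76 + 33 = 109
Top: 676 + 42 = 718
Determined eligible: 676 + 42 + 124 + 69 + 18 = 929
e = 929 / (929 + 109) = 929 / 1038 = 0.8950
Eligible share of unknowns: 0.8950 × 295 = 264.02
Base: 929 + 264.02 = 1193.02
RR4 = 718 / 1193.02 = 0.6018

60.2%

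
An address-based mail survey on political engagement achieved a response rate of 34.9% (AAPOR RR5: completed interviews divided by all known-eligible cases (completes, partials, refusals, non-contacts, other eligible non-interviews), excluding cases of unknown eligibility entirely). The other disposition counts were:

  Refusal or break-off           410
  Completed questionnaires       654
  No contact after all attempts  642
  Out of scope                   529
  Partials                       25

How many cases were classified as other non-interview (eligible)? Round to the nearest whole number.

143

RR5 = 654 / D = 0.349
D = 654 / 0.349 = 1873.9
Rest of base = 1731
other non-interview (eligible) = 1873.9 − 1731 ≈ 143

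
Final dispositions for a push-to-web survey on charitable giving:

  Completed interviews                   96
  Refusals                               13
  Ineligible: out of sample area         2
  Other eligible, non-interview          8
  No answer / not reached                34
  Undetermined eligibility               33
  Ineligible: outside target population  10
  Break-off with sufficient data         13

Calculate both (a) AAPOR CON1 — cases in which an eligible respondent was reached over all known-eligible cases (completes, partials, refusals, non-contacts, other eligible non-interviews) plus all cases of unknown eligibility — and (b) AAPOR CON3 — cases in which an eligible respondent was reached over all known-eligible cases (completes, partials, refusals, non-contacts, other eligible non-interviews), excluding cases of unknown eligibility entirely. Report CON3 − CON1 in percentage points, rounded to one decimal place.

13.3

Ineligible = 10 + 2 = 12
Numerator: 96 + 13 + 13 + 8 = 130
Denominator: 96 + 13 + 13 + 34 + 8 + 33 = 197
CON1 = 130 / 197 = 0.6599
Denominator: 96 + 13 + 13 + 34 + 8 = 164
CON3 = 130 / 164 = 0.7927
Difference = 79.27 − 65.99 = 13.28 percentage points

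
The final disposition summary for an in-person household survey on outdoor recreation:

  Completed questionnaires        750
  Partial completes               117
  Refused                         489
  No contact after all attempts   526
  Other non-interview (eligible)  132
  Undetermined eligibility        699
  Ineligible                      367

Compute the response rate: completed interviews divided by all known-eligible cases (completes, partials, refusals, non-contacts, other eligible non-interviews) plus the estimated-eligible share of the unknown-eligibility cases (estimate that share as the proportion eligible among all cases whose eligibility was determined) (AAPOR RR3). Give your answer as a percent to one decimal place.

28.8%

Top → 750
Determined eligible → 750 + 117 + 489 + 526 + 132 = 2014
e = 2014 / (2014 + 367) = 2014 / 2381 = 0.8459
Estimated eligible among unknowns → 0.8459 × 699 = 591.28
Base → 2014 + 591.28 = 2605.28
RR3 = 750 / 2605.28 = 0.2879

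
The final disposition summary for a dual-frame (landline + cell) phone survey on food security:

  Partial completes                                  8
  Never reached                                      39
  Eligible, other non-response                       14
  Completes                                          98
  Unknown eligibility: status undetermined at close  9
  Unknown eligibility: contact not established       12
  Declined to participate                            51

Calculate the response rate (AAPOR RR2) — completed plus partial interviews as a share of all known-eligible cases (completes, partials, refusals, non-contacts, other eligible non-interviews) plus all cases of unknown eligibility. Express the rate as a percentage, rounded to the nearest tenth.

Unknown eligibility = 12 + 9 = 21
Numerator → 98 + 8 = 106
Base → 98 + 8 + 51 + 39 + 14 + 21 = 231
RR2 = 106 / 231 = 0.4589

45.9%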